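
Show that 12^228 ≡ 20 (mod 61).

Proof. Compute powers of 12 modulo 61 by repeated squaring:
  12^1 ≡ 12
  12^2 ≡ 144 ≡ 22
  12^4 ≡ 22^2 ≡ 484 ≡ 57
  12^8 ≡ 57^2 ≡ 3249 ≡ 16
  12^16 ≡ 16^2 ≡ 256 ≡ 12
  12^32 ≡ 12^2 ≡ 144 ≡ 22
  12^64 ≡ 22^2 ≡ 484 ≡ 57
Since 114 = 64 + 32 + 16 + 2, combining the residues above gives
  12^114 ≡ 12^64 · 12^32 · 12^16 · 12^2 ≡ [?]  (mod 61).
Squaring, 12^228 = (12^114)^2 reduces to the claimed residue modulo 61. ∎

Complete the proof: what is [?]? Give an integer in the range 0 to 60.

9

12^64 · 12^32 · 12^16 · 12^2 ≡ 57 · 22 · 12 · 22 = 331056.
331056 mod 61 = 9, so 12^114 ≡ 9 (mod 61).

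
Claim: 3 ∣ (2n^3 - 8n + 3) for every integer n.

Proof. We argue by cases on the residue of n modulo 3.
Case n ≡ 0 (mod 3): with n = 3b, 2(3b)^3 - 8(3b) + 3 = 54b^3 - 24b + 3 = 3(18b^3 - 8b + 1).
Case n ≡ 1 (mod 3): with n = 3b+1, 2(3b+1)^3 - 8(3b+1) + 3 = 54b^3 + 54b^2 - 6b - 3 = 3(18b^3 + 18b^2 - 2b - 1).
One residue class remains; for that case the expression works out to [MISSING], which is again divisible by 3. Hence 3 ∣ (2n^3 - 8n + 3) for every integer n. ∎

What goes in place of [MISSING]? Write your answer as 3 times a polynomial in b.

The residues treated are {0, 1}, so the missing case is n ≡ 2 (mod 3); write n = 3b+2.
Then 2(3b+2)^3 - 8(3b+2) + 3 = 54b^3 + 108b^2 + 48b + 3 = 3(18b^3 + 36b^2 + 16b + 1).

3(18b^3 + 36b^2 + 16b + 1)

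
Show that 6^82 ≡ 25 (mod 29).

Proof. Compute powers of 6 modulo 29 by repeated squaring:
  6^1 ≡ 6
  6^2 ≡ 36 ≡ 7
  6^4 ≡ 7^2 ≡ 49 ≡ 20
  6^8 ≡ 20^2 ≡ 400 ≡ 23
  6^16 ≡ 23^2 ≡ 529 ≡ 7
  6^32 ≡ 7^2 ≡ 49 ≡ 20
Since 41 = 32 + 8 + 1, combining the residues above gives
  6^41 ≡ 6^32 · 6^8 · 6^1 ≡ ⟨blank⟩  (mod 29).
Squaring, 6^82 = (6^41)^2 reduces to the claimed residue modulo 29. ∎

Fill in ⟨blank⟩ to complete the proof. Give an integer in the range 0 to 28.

6^32 · 6^8 · 6^1 ≡ 20 · 23 · 6 = 2760.
2760 mod 29 = 5, so 6^41 ≡ 5 (mod 29).

5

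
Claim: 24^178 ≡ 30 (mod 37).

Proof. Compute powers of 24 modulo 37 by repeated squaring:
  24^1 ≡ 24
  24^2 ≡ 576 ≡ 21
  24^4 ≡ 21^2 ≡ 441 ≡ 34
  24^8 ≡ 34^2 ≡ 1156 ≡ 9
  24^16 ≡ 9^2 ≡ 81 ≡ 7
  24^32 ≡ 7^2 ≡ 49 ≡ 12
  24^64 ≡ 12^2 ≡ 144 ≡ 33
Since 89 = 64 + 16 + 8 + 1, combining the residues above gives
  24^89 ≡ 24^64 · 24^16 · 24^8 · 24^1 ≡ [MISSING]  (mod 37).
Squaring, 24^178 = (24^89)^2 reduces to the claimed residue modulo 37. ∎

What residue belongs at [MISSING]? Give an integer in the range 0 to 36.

20

24^64 · 24^16 · 24^8 · 24^1 ≡ 33 · 7 · 9 · 24 = 49896.
49896 mod 37 = 20, so 24^89 ≡ 20 (mod 37).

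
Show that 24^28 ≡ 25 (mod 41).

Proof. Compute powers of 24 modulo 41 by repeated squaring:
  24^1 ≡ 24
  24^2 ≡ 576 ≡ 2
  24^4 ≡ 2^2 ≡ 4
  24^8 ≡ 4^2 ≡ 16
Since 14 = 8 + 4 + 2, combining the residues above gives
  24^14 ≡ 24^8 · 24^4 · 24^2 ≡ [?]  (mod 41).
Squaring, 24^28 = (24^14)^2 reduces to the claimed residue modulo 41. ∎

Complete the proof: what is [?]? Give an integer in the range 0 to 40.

Multiply the listed residues: 16 · 4 · 2 = 64 → 128.
Reducing modulo 41: 128 = 3·41 + 5, so 24^14 ≡ 5.

5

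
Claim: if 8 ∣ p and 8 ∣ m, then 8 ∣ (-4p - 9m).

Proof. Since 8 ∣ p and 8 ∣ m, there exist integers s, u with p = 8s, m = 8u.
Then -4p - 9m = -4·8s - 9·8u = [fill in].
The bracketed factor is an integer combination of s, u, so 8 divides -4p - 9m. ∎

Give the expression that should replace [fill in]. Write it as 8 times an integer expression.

8(-4s - 9u)

Each term has a factor of 8: -4·8s - 9·8u = 8·(-4s - 9u).
Since -4s - 9u is an integer, 8 ∣ (-4p - 9m).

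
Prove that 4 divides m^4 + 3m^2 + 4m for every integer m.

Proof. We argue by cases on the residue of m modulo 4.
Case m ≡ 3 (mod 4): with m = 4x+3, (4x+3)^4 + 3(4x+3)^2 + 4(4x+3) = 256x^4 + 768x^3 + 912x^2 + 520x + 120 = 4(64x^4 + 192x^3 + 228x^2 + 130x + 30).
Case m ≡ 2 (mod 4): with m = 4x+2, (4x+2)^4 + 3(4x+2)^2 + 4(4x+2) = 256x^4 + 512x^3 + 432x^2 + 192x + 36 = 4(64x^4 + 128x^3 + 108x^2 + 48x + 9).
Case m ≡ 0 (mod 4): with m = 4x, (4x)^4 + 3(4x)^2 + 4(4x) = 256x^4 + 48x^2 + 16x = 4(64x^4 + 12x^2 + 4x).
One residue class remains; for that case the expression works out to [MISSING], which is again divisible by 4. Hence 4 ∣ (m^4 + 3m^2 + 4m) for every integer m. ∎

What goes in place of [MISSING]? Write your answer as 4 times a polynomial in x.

4(64x^4 + 64x^3 + 36x^2 + 14x + 2)

The residues treated are {3, 2, 0}, so the missing case is m ≡ 1 (mod 4); write m = 4x+1.
Then (4x+1)^4 + 3(4x+1)^2 + 4(4x+1) = 256x^4 + 256x^3 + 144x^2 + 56x + 8 = 4(64x^4 + 64x^3 + 36x^2 + 14x + 2).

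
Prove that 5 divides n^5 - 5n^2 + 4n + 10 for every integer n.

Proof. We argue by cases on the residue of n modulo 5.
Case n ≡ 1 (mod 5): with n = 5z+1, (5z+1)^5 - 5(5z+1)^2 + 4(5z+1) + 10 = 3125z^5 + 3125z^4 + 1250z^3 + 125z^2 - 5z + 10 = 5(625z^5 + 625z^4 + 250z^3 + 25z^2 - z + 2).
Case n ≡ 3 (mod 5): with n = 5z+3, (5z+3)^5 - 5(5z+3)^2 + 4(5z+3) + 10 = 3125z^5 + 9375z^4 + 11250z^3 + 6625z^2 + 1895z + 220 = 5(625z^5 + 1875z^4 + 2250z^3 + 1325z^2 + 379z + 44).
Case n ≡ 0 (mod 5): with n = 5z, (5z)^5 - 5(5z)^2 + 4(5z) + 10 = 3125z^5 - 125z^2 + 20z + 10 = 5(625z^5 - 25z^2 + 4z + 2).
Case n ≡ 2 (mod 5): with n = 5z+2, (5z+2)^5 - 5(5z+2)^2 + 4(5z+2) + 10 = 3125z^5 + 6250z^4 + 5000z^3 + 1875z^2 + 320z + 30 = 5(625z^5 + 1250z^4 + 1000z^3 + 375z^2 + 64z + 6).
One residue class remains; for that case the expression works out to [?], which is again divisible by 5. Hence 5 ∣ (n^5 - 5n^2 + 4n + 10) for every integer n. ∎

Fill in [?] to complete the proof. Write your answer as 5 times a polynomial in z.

Only n ≡ 4 (mod 5) is unaccounted for. Put n = 5z+4:
(5z+4)^5 - 5(5z+4)^2 + 4(5z+4) + 10 expands to 3125z^5 + 12500z^4 + 20000z^3 + 15875z^2 + 6220z + 970,
and factoring out 5 leaves 5(625z^5 + 2500z^4 + 4000z^3 + 3175z^2 + 1244z + 194).

5(625z^5 + 2500z^4 + 4000z^3 + 3175z^2 + 1244z + 194)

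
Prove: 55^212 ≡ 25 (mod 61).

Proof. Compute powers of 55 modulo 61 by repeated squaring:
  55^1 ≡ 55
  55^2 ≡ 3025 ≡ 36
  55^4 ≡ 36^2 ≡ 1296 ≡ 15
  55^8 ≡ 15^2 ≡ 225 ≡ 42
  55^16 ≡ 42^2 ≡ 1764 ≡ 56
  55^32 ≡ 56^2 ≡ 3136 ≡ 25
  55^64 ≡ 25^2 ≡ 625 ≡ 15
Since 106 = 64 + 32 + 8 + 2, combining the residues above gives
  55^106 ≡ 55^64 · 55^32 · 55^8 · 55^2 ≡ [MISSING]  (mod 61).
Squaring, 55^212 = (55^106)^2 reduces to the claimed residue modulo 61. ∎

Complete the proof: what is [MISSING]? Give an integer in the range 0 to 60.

5

55^64 · 55^32 · 55^8 · 55^2 ≡ 15 · 25 · 42 · 36 = 567000.
567000 mod 61 = 5, so 55^106 ≡ 5 (mod 61).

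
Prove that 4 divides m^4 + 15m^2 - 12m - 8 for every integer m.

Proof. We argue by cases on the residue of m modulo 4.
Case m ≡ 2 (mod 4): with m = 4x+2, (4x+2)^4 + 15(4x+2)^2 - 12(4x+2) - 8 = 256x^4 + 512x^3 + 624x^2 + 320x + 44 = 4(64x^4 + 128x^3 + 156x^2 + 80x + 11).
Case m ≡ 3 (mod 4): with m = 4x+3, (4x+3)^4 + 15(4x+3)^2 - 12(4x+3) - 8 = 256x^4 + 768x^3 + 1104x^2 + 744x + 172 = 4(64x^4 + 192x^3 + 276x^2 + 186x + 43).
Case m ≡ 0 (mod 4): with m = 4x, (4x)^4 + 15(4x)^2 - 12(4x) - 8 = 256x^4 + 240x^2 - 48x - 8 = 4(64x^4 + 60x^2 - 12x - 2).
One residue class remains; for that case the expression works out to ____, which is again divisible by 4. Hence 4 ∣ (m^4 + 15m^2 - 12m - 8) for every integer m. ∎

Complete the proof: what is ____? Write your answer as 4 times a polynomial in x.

4(64x^4 + 64x^3 + 84x^2 + 22x - 1)

The residues treated are {2, 3, 0}, so the missing case is m ≡ 1 (mod 4); write m = 4x+1.
Then (4x+1)^4 + 15(4x+1)^2 - 12(4x+1) - 8 = 256x^4 + 256x^3 + 336x^2 + 88x - 4 = 4(64x^4 + 64x^3 + 84x^2 + 22x - 1).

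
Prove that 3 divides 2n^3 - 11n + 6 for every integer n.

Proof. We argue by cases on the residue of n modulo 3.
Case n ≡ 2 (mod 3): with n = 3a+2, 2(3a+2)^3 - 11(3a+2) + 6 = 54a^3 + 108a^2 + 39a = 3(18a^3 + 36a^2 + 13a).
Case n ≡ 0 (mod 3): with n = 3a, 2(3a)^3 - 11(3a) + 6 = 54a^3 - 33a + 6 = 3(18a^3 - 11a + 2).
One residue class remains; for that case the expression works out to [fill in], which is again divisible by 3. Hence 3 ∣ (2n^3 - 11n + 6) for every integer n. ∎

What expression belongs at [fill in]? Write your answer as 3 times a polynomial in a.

The residues treated are {2, 0}, so the missing case is n ≡ 1 (mod 3); write n = 3a+1.
Then 2(3a+1)^3 - 11(3a+1) + 6 = 54a^3 + 54a^2 - 15a - 3 = 3(18a^3 + 18a^2 - 5a - 1).

3(18a^3 + 18a^2 - 5a - 1)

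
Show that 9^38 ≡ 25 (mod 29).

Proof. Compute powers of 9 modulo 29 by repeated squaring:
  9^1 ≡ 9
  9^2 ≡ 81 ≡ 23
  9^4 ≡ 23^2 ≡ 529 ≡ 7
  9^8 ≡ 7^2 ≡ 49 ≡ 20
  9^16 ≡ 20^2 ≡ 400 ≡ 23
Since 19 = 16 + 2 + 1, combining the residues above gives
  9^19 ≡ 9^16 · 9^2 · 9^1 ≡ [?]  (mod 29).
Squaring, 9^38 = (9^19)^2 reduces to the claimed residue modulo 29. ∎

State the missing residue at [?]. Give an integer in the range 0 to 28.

5

Multiply the listed residues: 23 · 23 · 9 = 529 → 4761.
Reducing modulo 29: 4761 = 164·29 + 5, so 9^19 ≡ 5.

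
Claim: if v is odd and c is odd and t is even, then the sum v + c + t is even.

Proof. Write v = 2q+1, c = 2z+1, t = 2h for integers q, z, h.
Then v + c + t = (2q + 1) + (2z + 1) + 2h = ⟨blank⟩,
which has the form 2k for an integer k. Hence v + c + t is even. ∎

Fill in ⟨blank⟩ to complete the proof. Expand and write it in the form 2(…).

2(h + q + z + 1)

Expanding: (2q + 1) + (2z + 1) + 2h = 2h + 2q + 2z + 2.
Every term is even; pulling out the factor of 2 gives 2(h + q + z + 1).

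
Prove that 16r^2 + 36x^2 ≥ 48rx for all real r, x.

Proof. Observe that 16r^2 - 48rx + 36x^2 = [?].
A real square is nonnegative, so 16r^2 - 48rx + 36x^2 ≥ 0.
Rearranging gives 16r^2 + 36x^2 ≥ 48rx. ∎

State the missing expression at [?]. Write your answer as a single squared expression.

(4r - 6x)^2

The leading and trailing coefficients are 4^2 and 6^2, and 48 = 2·4·6, so the trinomial is (4r - 6x)^2.
Hence 16r^2 - 48rx + 36x^2 ≥ 0.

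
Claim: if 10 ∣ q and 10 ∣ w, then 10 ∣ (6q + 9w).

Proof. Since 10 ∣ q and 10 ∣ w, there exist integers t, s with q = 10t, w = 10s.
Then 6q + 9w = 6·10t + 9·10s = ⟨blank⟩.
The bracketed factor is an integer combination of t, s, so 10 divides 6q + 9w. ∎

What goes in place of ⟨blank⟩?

Pull the common 10 out of every term: 6·10t + 9·10s = 10(9s + 6t).
9s + 6t is an integer, which exhibits the divisibility.

10(9s + 6t)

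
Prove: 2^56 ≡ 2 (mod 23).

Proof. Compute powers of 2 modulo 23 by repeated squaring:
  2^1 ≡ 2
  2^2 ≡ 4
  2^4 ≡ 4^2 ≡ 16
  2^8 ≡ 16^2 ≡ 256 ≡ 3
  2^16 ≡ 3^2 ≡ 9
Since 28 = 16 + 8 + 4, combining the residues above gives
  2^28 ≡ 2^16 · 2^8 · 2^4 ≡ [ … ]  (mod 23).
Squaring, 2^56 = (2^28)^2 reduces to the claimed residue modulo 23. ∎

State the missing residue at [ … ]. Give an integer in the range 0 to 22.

2^16 · 2^8 · 2^4 ≡ 9 · 3 · 16 = 432.
432 mod 23 = 18, so 2^28 ≡ 18 (mod 23).

18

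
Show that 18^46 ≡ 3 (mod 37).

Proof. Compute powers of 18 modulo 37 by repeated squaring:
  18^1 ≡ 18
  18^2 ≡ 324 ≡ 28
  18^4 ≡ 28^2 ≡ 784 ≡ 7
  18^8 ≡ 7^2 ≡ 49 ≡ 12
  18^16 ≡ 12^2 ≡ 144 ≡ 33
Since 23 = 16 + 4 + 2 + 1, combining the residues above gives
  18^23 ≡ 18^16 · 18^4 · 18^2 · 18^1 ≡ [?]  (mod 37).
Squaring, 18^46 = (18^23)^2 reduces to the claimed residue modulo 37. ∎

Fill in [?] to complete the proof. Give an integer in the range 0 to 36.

18^16 · 18^4 · 18^2 · 18^1 ≡ 33 · 7 · 28 · 18 = 116424.
116424 mod 37 = 22, so 18^23 ≡ 22 (mod 37).

22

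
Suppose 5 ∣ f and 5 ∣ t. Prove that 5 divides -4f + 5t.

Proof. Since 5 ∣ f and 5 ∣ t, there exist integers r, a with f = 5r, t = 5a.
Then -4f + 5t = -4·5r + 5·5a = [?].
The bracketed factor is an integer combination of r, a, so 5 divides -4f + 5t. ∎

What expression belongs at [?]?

5(5a - 4r)

Each term has a factor of 5: -4·5r + 5·5a = 5·(5a - 4r).
Since 5a - 4r is an integer, 5 ∣ (-4f + 5t).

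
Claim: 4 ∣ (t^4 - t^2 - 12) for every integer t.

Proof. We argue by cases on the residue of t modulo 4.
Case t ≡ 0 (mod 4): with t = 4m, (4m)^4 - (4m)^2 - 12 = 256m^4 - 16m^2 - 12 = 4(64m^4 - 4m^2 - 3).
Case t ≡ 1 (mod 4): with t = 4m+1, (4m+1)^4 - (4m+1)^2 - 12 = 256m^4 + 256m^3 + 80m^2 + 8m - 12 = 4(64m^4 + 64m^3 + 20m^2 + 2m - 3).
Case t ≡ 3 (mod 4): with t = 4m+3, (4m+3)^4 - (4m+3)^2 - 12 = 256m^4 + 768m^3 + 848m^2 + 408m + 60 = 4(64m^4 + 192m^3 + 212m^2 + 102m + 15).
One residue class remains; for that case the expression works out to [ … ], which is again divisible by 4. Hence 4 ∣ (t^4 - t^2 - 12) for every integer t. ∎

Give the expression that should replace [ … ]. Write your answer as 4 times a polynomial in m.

4(64m^4 + 128m^3 + 92m^2 + 28m)

Only t ≡ 2 (mod 4) is unaccounted for. Put t = 4m+2:
(4m+2)^4 - (4m+2)^2 - 12 expands to 256m^4 + 512m^3 + 368m^2 + 112m,
and factoring out 4 leaves 4(64m^4 + 128m^3 + 92m^2 + 28m).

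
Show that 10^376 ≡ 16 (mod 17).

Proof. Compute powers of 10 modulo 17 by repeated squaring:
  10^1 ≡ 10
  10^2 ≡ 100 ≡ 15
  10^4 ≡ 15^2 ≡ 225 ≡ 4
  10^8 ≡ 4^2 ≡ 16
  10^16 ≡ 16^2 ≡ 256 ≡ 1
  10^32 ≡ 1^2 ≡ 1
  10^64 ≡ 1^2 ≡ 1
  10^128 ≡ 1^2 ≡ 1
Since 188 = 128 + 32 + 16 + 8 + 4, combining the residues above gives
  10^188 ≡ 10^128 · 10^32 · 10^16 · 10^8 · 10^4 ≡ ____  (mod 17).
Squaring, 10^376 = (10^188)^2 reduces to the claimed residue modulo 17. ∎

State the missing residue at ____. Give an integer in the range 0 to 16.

10^128 · 10^32 · 10^16 · 10^8 · 10^4 ≡ 1 · 1 · 1 · 16 · 4 = 64.
64 mod 17 = 13, so 10^188 ≡ 13 (mod 17).

13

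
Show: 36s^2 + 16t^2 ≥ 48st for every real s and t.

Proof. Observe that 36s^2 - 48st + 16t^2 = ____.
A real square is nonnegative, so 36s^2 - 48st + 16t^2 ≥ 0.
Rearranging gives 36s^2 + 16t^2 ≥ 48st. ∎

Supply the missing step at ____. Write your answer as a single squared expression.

The leading and trailing coefficients are 6^2 and 4^2, and 48 = 2·6·4, so the trinomial is (6s - 4t)^2.
Hence 36s^2 - 48st + 16t^2 ≥ 0.

(6s - 4t)^2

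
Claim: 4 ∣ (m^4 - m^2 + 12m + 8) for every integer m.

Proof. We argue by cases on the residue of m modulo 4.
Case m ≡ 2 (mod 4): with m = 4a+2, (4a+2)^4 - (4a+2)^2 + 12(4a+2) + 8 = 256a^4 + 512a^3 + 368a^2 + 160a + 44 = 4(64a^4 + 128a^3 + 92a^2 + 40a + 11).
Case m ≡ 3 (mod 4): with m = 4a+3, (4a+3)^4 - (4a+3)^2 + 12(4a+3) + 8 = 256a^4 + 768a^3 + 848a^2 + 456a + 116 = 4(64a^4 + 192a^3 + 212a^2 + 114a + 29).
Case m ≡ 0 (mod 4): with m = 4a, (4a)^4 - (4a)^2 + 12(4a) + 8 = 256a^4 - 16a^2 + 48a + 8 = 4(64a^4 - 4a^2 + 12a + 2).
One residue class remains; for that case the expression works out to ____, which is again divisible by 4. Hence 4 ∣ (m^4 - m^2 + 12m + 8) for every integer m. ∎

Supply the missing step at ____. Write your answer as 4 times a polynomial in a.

The residues treated are {2, 3, 0}, so the missing case is m ≡ 1 (mod 4); write m = 4a+1.
Then (4a+1)^4 - (4a+1)^2 + 12(4a+1) + 8 = 256a^4 + 256a^3 + 80a^2 + 56a + 20 = 4(64a^4 + 64a^3 + 20a^2 + 14a + 5).

4(64a^4 + 64a^3 + 20a^2 + 14a + 5)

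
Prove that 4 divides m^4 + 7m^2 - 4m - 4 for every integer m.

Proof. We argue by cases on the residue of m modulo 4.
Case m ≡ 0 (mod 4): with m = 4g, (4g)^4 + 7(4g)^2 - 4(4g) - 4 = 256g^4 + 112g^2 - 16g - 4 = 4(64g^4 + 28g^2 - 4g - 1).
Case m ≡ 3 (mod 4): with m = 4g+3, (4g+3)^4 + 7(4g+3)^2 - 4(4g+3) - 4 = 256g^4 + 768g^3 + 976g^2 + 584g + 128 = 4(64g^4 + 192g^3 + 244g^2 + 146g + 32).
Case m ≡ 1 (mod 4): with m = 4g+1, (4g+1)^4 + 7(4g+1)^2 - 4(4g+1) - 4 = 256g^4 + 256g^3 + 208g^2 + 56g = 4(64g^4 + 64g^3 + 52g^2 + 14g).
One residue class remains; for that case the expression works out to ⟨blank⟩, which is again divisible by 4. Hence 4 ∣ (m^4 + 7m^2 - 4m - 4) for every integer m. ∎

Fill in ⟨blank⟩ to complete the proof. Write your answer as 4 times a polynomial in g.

4(64g^4 + 128g^3 + 124g^2 + 56g + 8)

Only m ≡ 2 (mod 4) is unaccounted for. Put m = 4g+2:
(4g+2)^4 + 7(4g+2)^2 - 4(4g+2) - 4 expands to 256g^4 + 512g^3 + 496g^2 + 224g + 32,
and factoring out 4 leaves 4(64g^4 + 128g^3 + 124g^2 + 56g + 8).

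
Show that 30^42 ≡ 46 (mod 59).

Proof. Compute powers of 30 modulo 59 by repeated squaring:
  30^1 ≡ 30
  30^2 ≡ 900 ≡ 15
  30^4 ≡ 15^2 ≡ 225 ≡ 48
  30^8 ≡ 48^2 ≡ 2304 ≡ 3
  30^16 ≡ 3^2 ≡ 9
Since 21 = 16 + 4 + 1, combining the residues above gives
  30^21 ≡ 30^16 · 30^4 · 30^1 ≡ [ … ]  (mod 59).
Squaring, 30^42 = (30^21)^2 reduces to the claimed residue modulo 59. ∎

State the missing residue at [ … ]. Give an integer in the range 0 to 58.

Multiply the listed residues: 9 · 48 · 30 = 432 → 12960.
Reducing modulo 59: 12960 = 219·59 + 39, so 30^21 ≡ 39.

39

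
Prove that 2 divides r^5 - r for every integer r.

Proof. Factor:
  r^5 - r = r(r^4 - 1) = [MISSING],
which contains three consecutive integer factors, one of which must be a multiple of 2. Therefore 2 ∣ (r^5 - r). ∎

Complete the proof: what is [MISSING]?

(r - 1)r(r + 1)(r^2 + 1)

r^4 - 1 = (r^2 - 1)(r^2 + 1), and r^2 - 1 = (r-1)(r+1).
So r(r^4 - 1) = (r - 1)r(r + 1)(r^2 + 1).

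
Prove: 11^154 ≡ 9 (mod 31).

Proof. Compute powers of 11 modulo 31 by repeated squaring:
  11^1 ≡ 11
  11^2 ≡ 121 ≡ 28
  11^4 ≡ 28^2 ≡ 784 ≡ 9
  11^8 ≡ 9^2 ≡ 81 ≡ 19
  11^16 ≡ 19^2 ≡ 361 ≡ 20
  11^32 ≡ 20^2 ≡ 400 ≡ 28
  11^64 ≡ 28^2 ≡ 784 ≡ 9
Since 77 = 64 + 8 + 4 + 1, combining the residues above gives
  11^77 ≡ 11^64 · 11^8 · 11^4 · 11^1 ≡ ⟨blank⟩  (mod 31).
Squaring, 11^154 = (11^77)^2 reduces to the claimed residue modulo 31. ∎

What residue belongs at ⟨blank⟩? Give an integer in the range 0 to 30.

3

Multiply the listed residues: 9 · 19 · 9 · 11 = 171 → 1539 → 16929.
Reducing modulo 31: 16929 = 546·31 + 3, so 11^77 ≡ 3.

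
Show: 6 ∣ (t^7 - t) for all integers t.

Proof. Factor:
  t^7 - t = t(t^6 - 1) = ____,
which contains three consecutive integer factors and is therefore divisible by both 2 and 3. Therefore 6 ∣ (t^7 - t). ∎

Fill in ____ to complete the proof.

t^6 - 1 = (t^2 - 1)(t^4 + t^2 + 1), and t^2 - 1 = (t-1)(t+1).
So t(t^6 - 1) = (t - 1)t(t + 1)(t^4 + t^2 + 1).

(t - 1)t(t + 1)(t^4 + t^2 + 1)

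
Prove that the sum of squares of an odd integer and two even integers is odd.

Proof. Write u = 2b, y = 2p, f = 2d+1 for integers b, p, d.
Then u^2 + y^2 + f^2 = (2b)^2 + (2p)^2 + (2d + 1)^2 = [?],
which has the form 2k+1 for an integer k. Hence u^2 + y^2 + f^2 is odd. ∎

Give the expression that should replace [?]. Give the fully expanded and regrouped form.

(2b)^2 + (2p)^2 + (2d + 1)^2 = 4b^2 + 4d^2 + 4d + 4p^2 + 1
= 2(2b^2 + 2d^2 + 2d + 2p^2) + 1.
Since 2b^2 + 2d^2 + 2d + 2p^2 is an integer, the sum of squares is of the form 2k+1 for an integer k.

2(2b^2 + 2d^2 + 2d + 2p^2) + 1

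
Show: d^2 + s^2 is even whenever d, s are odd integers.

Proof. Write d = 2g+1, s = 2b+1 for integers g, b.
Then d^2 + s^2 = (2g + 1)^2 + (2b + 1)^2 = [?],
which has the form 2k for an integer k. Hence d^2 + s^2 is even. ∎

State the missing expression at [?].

2(2b^2 + 2b + 2g^2 + 2g + 1)

(2g + 1)^2 + (2b + 1)^2 = 4b^2 + 4b + 4g^2 + 4g + 2
= 2(2b^2 + 2b + 2g^2 + 2g + 1).
Since 2b^2 + 2b + 2g^2 + 2g + 1 is an integer, the sum of squares is of the form 2k for an integer k.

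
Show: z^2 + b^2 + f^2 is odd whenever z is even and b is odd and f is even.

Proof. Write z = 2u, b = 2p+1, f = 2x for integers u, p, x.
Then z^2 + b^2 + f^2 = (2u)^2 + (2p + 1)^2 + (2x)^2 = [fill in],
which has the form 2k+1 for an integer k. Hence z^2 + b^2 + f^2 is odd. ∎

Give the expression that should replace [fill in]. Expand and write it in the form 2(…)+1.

(2u)^2 + (2p + 1)^2 + (2x)^2 = 4p^2 + 4p + 4u^2 + 4x^2 + 1
= 2(2p^2 + 2p + 2u^2 + 2x^2) + 1.
Since 2p^2 + 2p + 2u^2 + 2x^2 is an integer, the sum of squares is of the form 2k+1 for an integer k.

2(2p^2 + 2p + 2u^2 + 2x^2) + 1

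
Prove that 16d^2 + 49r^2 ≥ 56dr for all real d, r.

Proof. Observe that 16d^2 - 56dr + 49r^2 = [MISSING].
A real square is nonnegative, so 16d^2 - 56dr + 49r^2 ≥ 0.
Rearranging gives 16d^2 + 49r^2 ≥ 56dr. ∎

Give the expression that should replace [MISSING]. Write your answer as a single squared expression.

The leading and trailing coefficients are 4^2 and 7^2, and 56 = 2·4·7, so the trinomial is (4d - 7r)^2.
Hence 16d^2 - 56dr + 49r^2 ≥ 0.

(4d - 7r)^2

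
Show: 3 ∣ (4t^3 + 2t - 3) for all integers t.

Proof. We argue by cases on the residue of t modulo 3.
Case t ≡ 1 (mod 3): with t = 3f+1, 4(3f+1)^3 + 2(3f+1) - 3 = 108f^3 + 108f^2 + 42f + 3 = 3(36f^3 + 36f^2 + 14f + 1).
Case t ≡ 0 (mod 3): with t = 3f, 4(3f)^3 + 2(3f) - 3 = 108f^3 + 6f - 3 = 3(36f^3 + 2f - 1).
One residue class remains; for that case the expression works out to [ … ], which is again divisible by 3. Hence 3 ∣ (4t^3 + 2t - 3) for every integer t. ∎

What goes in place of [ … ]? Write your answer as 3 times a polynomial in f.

3(36f^3 + 72f^2 + 50f + 11)

Only t ≡ 2 (mod 3) is unaccounted for. Put t = 3f+2:
4(3f+2)^3 + 2(3f+2) - 3 expands to 108f^3 + 216f^2 + 150f + 33,
and factoring out 3 leaves 3(36f^3 + 72f^2 + 50f + 11).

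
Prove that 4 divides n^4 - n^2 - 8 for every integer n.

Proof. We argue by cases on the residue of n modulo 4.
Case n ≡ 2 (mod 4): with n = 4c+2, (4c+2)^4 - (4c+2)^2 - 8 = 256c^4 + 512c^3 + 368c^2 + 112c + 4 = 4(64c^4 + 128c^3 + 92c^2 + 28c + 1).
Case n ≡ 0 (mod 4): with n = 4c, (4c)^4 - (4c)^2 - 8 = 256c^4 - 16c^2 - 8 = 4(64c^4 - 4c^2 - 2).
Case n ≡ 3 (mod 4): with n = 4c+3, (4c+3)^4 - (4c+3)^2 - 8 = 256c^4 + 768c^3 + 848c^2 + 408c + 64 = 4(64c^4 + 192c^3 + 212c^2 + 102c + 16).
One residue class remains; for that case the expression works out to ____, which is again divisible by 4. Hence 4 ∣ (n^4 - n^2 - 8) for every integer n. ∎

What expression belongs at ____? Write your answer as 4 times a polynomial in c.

4(64c^4 + 64c^3 + 20c^2 + 2c - 2)

The residues treated are {2, 0, 3}, so the missing case is n ≡ 1 (mod 4); write n = 4c+1.
Then (4c+1)^4 - (4c+1)^2 - 8 = 256c^4 + 256c^3 + 80c^2 + 8c - 8 = 4(64c^4 + 64c^3 + 20c^2 + 2c - 2).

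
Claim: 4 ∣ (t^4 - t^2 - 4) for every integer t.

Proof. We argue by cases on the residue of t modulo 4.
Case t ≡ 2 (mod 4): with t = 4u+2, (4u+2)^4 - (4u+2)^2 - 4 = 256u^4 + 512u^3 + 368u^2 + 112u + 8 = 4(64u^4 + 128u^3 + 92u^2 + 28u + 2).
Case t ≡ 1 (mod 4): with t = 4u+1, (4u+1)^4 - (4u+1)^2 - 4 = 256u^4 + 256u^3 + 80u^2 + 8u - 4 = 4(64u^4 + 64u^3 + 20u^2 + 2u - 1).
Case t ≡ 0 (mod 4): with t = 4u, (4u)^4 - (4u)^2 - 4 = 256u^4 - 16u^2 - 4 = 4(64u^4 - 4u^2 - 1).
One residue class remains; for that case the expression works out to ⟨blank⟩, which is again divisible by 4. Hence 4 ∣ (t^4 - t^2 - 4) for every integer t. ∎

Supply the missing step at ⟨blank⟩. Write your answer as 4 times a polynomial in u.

The residues treated are {2, 1, 0}, so the missing case is t ≡ 3 (mod 4); write t = 4u+3.
Then (4u+3)^4 - (4u+3)^2 - 4 = 256u^4 + 768u^3 + 848u^2 + 408u + 68 = 4(64u^4 + 192u^3 + 212u^2 + 102u + 17).

4(64u^4 + 192u^3 + 212u^2 + 102u + 17)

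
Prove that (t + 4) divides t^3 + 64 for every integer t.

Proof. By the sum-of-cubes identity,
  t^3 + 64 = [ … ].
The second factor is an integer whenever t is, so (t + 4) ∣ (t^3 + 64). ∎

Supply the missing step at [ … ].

Polynomial division of t^3 + 64 by t + 4 leaves remainder 0 and quotient t^2 - 4t + 16.
Hence t^3 + 64 = (t + 4)(t^2 - 4t + 16).

(t + 4)(t^2 - 4t + 16)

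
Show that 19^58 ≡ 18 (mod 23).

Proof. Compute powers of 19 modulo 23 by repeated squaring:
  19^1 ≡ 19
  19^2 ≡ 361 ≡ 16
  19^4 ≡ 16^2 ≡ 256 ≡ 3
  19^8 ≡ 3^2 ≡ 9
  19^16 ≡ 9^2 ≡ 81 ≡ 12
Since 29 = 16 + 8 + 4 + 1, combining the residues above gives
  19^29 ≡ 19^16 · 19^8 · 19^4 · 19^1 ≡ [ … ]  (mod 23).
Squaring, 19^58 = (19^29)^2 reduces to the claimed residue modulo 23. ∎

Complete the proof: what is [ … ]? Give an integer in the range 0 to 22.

19^16 · 19^8 · 19^4 · 19^1 ≡ 12 · 9 · 3 · 19 = 6156.
6156 mod 23 = 15, so 19^29 ≡ 15 (mod 23).

15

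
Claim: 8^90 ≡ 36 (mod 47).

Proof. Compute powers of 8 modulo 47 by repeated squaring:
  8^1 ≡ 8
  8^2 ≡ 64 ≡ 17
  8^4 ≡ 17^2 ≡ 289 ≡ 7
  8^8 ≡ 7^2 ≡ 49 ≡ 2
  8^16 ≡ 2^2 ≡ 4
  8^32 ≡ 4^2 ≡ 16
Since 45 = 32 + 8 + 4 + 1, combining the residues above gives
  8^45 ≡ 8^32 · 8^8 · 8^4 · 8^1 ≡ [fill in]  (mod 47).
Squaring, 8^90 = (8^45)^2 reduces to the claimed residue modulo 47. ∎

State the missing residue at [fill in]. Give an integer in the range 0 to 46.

8^32 · 8^8 · 8^4 · 8^1 ≡ 16 · 2 · 7 · 8 = 1792.
1792 mod 47 = 6, so 8^45 ≡ 6 (mod 47).

6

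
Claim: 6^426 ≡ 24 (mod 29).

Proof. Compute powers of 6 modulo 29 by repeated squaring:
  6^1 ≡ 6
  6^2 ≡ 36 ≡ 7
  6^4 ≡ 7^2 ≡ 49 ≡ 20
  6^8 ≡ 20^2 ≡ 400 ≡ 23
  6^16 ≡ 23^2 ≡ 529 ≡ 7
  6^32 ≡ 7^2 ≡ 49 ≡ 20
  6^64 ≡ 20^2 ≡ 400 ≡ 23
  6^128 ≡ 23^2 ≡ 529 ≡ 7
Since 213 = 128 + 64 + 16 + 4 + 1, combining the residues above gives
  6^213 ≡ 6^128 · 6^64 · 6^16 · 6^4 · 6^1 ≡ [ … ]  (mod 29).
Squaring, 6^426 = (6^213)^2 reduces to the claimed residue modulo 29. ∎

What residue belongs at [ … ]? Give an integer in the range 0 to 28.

Multiply the listed residues: 7 · 23 · 7 · 20 · 6 = 161 → 1127 → 22540 → 135240.
Reducing modulo 29: 135240 = 4663·29 + 13, so 6^213 ≡ 13.

13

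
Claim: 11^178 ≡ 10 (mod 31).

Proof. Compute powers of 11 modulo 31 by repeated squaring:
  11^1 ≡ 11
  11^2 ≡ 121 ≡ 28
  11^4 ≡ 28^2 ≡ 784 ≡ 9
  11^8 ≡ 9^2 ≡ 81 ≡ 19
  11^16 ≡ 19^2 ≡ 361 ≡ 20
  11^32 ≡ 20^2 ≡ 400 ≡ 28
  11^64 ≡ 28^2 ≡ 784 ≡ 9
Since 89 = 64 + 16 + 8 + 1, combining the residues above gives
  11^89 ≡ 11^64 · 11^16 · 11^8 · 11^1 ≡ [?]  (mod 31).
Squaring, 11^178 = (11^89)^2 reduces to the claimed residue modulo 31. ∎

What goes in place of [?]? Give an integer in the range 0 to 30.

11^64 · 11^16 · 11^8 · 11^1 ≡ 9 · 20 · 19 · 11 = 37620.
37620 mod 31 = 17, so 11^89 ≡ 17 (mod 31).

17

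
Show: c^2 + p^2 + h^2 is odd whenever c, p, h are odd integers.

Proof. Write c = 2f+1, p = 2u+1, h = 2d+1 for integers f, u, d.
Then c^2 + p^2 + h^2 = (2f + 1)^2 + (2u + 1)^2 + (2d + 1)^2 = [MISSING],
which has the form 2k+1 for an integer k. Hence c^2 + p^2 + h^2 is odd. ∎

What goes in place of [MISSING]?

(2f + 1)^2 + (2u + 1)^2 + (2d + 1)^2 = 4d^2 + 4d + 4f^2 + 4f + 4u^2 + 4u + 3
= 2(2d^2 + 2d + 2f^2 + 2f + 2u^2 + 2u + 1) + 1.
Since 2d^2 + 2d + 2f^2 + 2f + 2u^2 + 2u + 1 is an integer, the sum of squares is of the form 2k+1 for an integer k.

2(2d^2 + 2d + 2f^2 + 2f + 2u^2 + 2u + 1) + 1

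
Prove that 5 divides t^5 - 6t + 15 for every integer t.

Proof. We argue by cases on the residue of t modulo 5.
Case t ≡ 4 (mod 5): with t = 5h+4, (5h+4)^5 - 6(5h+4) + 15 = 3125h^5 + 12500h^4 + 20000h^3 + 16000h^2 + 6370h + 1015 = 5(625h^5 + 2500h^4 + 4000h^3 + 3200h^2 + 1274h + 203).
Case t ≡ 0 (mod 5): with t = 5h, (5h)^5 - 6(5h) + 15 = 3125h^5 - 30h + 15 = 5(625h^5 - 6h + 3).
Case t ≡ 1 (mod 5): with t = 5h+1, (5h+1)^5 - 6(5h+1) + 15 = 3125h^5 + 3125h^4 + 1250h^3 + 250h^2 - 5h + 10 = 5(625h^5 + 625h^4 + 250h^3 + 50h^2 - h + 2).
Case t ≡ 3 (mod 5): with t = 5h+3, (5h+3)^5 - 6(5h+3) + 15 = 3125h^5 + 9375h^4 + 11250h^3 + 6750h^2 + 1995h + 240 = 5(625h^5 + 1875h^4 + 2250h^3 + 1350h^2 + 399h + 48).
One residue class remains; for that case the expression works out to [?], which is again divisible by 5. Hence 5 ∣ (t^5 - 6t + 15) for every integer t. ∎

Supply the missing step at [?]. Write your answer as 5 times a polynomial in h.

The residues treated are {4, 0, 1, 3}, so the missing case is t ≡ 2 (mod 5); write t = 5h+2.
Then (5h+2)^5 - 6(5h+2) + 15 = 3125h^5 + 6250h^4 + 5000h^3 + 2000h^2 + 370h + 35 = 5(625h^5 + 1250h^4 + 1000h^3 + 400h^2 + 74h + 7).

5(625h^5 + 1250h^4 + 1000h^3 + 400h^2 + 74h + 7)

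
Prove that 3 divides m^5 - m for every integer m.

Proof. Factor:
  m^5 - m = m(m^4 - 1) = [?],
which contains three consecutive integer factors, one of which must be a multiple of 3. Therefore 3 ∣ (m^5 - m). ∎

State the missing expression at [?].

(m - 1)m(m + 1)(m^2 + 1)

m^4 - 1 = (m^2 - 1)(m^2 + 1), and m^2 - 1 = (m-1)(m+1).
So m(m^4 - 1) = (m - 1)m(m + 1)(m^2 + 1).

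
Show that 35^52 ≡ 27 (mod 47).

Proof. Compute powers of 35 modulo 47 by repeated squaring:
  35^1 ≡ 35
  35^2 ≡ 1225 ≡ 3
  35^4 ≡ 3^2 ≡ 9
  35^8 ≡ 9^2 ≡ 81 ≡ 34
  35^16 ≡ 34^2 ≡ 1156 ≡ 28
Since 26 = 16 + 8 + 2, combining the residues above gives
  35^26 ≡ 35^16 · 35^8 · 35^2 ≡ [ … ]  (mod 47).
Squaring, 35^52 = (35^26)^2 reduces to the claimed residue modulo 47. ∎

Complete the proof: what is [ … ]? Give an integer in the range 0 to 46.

36

Multiply the listed residues: 28 · 34 · 3 = 952 → 2856.
Reducing modulo 47: 2856 = 60·47 + 36, so 35^26 ≡ 36.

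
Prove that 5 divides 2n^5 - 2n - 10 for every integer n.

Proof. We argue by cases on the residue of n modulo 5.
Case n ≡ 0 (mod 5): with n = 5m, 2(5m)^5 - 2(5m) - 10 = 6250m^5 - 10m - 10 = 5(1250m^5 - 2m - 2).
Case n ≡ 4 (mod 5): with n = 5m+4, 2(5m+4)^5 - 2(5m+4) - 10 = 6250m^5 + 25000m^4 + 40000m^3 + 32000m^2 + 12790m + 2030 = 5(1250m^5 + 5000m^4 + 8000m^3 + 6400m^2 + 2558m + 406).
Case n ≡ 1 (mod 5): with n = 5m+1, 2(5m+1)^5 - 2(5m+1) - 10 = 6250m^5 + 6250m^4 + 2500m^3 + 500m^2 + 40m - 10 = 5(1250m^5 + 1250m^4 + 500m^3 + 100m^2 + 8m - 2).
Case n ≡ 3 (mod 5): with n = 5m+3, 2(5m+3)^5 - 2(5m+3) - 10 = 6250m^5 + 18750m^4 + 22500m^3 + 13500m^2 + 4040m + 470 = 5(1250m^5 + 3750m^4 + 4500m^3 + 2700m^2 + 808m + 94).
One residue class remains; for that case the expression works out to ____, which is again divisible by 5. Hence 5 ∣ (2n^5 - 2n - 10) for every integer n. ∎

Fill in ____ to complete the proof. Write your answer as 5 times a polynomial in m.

The residues treated are {0, 4, 1, 3}, so the missing case is n ≡ 2 (mod 5); write n = 5m+2.
Then 2(5m+2)^5 - 2(5m+2) - 10 = 6250m^5 + 12500m^4 + 10000m^3 + 4000m^2 + 790m + 50 = 5(1250m^5 + 2500m^4 + 2000m^3 + 800m^2 + 158m + 10).

5(1250m^5 + 2500m^4 + 2000m^3 + 800m^2 + 158m + 10)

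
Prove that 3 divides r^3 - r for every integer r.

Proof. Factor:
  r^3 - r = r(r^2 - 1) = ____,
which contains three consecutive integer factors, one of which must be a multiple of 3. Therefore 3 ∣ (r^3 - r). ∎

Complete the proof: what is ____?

r(r^2 - 1) = r(r - 1)(r + 1) = (r - 1)r(r + 1).
These three factors are consecutive integers, so their product is divisible by 3.

(r - 1)r(r + 1)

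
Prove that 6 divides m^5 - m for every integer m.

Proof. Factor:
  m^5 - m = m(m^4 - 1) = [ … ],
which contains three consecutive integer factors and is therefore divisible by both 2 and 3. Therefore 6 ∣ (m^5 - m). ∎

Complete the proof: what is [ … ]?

m^4 - 1 = (m^2 - 1)(m^2 + 1), and m^2 - 1 = (m-1)(m+1).
So m(m^4 - 1) = (m - 1)m(m + 1)(m^2 + 1).

(m - 1)m(m + 1)(m^2 + 1)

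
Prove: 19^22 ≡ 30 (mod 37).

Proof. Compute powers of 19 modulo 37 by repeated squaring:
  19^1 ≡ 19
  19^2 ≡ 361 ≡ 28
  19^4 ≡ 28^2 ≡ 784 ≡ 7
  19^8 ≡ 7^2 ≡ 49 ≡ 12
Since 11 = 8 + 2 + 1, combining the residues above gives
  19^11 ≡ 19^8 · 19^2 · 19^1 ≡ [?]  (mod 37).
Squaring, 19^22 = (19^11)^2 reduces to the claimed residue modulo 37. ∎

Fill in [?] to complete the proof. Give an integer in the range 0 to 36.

Multiply the listed residues: 12 · 28 · 19 = 336 → 6384.
Reducing modulo 37: 6384 = 172·37 + 20, so 19^11 ≡ 20.

20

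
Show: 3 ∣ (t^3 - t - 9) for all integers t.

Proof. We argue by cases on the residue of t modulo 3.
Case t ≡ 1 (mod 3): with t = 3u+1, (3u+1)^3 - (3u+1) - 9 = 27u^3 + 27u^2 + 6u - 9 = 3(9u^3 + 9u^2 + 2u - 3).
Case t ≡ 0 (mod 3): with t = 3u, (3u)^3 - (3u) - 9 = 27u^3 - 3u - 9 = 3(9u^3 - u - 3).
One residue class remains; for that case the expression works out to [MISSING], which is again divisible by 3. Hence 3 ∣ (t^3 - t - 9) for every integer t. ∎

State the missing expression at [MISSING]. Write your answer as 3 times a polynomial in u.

The residues treated are {1, 0}, so the missing case is t ≡ 2 (mod 3); write t = 3u+2.
Then (3u+2)^3 - (3u+2) - 9 = 27u^3 + 54u^2 + 33u - 3 = 3(9u^3 + 18u^2 + 11u - 1).

3(9u^3 + 18u^2 + 11u - 1)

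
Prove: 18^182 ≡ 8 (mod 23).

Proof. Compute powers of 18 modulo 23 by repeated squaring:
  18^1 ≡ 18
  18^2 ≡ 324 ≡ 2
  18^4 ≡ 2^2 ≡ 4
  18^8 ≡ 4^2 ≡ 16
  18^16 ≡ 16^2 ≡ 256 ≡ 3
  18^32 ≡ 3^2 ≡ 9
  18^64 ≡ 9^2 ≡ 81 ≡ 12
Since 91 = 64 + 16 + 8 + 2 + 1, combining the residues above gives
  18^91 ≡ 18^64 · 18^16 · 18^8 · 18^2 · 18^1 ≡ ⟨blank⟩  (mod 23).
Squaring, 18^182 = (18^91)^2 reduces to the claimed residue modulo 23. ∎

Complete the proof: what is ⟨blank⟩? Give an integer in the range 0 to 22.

Multiply the listed residues: 12 · 3 · 16 · 2 · 18 = 36 → 576 → 1152 → 20736.
Reducing modulo 23: 20736 = 901·23 + 13, so 18^91 ≡ 13.

13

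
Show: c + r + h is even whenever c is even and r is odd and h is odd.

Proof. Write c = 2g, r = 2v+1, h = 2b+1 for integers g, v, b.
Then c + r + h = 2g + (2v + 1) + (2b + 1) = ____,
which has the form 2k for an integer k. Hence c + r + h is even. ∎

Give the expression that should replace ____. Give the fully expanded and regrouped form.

Expanding: 2g + (2v + 1) + (2b + 1) = 2b + 2g + 2v + 2.
Every term is even; pulling out the factor of 2 gives 2(b + g + v + 1).

2(b + g + v + 1)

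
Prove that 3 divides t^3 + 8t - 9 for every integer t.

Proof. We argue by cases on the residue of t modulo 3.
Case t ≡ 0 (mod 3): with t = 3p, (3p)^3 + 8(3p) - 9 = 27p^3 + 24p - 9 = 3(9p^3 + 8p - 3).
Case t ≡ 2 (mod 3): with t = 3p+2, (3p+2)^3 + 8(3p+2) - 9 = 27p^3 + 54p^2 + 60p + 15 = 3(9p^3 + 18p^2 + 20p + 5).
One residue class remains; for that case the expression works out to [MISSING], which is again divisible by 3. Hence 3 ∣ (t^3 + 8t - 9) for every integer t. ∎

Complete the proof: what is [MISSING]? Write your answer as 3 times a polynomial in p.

The residues treated are {0, 2}, so the missing case is t ≡ 1 (mod 3); write t = 3p+1.
Then (3p+1)^3 + 8(3p+1) - 9 = 27p^3 + 27p^2 + 33p = 3(9p^3 + 9p^2 + 11p).

3(9p^3 + 9p^2 + 11p)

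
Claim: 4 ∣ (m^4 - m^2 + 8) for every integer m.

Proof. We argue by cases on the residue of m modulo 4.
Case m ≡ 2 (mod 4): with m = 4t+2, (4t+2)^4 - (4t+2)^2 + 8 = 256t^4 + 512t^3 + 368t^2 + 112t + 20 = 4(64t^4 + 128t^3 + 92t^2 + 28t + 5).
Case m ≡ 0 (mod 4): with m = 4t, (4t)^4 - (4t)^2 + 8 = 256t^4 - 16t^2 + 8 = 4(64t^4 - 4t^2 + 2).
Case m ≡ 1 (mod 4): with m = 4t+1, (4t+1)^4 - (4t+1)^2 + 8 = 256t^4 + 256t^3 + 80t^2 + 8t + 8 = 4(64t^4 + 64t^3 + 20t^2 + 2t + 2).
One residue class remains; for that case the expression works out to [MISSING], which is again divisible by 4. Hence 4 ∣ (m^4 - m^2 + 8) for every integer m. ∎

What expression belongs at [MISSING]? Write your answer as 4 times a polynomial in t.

The residues treated are {2, 0, 1}, so the missing case is m ≡ 3 (mod 4); write m = 4t+3.
Then (4t+3)^4 - (4t+3)^2 + 8 = 256t^4 + 768t^3 + 848t^2 + 408t + 80 = 4(64t^4 + 192t^3 + 212t^2 + 102t + 20).

4(64t^4 + 192t^3 + 212t^2 + 102t + 20)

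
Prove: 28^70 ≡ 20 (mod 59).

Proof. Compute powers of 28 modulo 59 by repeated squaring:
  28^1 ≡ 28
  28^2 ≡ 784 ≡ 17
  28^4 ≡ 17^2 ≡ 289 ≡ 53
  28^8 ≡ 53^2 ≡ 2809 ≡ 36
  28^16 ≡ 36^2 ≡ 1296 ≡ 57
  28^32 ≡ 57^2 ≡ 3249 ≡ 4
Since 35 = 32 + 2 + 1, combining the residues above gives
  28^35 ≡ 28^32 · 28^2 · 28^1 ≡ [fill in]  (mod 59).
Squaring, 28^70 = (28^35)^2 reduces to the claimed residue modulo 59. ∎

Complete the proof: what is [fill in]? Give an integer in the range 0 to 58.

16

Multiply the listed residues: 4 · 17 · 28 = 68 → 1904.
Reducing modulo 59: 1904 = 32·59 + 16, so 28^35 ≡ 16.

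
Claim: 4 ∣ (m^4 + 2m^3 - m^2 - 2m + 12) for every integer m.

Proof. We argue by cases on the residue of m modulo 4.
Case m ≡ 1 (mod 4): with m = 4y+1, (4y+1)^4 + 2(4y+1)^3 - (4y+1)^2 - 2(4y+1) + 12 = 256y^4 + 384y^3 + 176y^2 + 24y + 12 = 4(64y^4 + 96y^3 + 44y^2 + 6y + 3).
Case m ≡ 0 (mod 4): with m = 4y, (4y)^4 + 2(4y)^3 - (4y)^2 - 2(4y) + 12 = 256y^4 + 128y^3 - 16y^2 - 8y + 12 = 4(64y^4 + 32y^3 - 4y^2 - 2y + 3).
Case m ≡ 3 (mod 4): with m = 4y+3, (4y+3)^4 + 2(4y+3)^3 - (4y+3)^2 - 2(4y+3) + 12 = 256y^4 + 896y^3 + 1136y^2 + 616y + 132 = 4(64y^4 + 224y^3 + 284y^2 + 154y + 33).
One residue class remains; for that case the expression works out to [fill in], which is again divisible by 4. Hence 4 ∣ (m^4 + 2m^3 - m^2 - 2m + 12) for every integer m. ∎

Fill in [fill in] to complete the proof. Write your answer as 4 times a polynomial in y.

4(64y^4 + 160y^3 + 140y^2 + 50y + 9)

Only m ≡ 2 (mod 4) is unaccounted for. Put m = 4y+2:
(4y+2)^4 + 2(4y+2)^3 - (4y+2)^2 - 2(4y+2) + 12 expands to 256y^4 + 640y^3 + 560y^2 + 200y + 36,
and factoring out 4 leaves 4(64y^4 + 160y^3 + 140y^2 + 50y + 9).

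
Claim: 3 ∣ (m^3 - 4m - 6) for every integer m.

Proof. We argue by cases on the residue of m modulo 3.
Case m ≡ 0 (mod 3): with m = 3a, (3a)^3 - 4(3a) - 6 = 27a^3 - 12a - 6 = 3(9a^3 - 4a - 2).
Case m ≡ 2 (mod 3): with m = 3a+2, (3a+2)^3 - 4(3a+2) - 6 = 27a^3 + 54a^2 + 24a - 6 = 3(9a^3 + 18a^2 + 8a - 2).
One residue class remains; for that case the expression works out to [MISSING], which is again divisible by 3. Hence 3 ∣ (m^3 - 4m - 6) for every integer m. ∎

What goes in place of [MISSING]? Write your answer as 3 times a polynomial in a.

The residues treated are {0, 2}, so the missing case is m ≡ 1 (mod 3); write m = 3a+1.
Then (3a+1)^3 - 4(3a+1) - 6 = 27a^3 + 27a^2 - 3a - 9 = 3(9a^3 + 9a^2 - a - 3).

3(9a^3 + 9a^2 - a - 3)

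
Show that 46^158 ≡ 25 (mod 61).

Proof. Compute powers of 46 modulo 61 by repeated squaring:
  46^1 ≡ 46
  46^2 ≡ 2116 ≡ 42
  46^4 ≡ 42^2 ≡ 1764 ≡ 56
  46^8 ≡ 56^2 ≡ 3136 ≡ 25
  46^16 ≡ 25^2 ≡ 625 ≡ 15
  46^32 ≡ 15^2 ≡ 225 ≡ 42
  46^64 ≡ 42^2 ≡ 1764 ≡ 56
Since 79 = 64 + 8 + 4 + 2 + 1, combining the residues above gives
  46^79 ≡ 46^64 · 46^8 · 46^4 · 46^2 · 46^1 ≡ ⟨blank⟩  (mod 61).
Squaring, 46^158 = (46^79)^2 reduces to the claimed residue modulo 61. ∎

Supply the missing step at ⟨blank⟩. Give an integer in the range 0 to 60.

46^64 · 46^8 · 46^4 · 46^2 · 46^1 ≡ 56 · 25 · 56 · 42 · 46 = 151468800.
151468800 mod 61 = 5, so 46^79 ≡ 5 (mod 61).

5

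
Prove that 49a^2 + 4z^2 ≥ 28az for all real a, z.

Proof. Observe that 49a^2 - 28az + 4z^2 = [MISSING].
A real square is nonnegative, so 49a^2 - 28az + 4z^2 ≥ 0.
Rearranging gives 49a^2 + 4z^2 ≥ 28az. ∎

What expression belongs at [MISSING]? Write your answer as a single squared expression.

(7a - 2z)^2

The leading and trailing coefficients are 7^2 and 2^2, and 28 = 2·7·2, so the trinomial is (7a - 2z)^2.
Hence 49a^2 - 28az + 4z^2 ≥ 0.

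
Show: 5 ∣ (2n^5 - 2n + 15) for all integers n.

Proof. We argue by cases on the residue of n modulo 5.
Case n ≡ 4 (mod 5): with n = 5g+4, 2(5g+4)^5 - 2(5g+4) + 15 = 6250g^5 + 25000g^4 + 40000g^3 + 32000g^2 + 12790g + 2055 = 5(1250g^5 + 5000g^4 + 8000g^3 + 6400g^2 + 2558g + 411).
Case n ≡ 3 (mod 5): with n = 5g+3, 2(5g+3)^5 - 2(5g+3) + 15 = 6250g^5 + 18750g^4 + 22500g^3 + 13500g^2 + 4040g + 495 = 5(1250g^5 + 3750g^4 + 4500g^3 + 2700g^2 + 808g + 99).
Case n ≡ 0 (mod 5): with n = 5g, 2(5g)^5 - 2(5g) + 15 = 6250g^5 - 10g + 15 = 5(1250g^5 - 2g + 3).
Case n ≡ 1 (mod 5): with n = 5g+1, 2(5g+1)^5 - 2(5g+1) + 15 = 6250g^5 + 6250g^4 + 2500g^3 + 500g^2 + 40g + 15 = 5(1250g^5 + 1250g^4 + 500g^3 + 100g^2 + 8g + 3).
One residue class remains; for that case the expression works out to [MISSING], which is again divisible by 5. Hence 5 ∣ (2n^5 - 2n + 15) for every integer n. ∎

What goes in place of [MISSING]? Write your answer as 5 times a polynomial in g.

Only n ≡ 2 (mod 5) is unaccounted for. Put n = 5g+2:
2(5g+2)^5 - 2(5g+2) + 15 expands to 6250g^5 + 12500g^4 + 10000g^3 + 4000g^2 + 790g + 75,
and factoring out 5 leaves 5(1250g^5 + 2500g^4 + 2000g^3 + 800g^2 + 158g + 15).

5(1250g^5 + 2500g^4 + 2000g^3 + 800g^2 + 158g + 15)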